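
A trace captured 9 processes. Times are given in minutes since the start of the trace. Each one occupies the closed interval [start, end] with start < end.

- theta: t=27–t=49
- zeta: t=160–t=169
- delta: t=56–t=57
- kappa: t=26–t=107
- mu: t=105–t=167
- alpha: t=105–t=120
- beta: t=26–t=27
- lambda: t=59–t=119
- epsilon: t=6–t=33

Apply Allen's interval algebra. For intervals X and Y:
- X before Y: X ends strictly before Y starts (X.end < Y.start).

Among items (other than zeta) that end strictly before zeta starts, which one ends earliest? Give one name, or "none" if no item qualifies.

beta

Target zeta = [t=160, t=169].
alpha [t=105, t=120] → before → candidate.
beta [t=26, t=27] → before → candidate.
delta [t=56, t=57] → before → candidate.
epsilon [t=6, t=33] → before → candidate.
kappa [t=26, t=107] → before → candidate.
lambda [t=59, t=119] → before → candidate.
mu [t=105, t=167] → overlaps → excluded.
theta [t=27, t=49] → before → candidate.
Among candidates, earliest end is t=27 → beta.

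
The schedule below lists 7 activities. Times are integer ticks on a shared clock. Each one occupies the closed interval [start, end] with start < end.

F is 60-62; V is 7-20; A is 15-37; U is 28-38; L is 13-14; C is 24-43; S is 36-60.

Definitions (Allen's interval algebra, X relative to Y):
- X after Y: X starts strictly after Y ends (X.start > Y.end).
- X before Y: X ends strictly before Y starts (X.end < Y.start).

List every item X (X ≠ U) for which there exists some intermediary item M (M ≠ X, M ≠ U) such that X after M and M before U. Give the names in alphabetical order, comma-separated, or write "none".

A, C, F, S

Target U = [28, 38].
Intermediaries M with M before U: L, V.
Via L — items with X after L: A, C, F, S.
Via V — items with X after V: C, F, S.
Union: A, C, F, S.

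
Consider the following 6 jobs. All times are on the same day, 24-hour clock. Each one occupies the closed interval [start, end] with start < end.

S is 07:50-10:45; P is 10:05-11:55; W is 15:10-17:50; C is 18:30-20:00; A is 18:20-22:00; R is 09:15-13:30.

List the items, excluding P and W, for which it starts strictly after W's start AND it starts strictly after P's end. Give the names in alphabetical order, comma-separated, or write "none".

A, C

Conditions: its start is strictly after W's start (X.start > 15:10) AND its start is strictly after P's end (X.start > 11:55).
A: start 18:20 > 15:10? ✓; start 18:20 > 11:55? ✓ → yes.
C: start 18:30 > 15:10? ✓; start 18:30 > 11:55? ✓ → yes.
R: start 09:15 > 15:10? ✗; start 09:15 > 11:55? ✗ → no.
S: start 07:50 > 15:10? ✗; start 07:50 > 11:55? ✗ → no.
Result: A, C.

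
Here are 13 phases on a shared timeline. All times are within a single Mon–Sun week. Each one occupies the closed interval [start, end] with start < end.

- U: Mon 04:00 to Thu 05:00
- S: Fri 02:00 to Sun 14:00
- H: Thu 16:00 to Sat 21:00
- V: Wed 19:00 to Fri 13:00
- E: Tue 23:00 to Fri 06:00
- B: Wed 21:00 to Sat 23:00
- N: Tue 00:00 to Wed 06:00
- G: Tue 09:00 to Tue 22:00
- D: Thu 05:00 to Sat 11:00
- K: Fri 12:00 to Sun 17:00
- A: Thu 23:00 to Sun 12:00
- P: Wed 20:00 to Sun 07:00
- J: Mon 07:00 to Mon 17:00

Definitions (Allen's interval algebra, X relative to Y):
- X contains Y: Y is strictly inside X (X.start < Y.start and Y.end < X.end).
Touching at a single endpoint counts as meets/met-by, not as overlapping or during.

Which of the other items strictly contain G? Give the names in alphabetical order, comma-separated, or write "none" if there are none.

N, U

Target G = [Tue 09:00, Tue 22:00].
A [Thu 23:00, Sun 12:00] → after → no.
B [Wed 21:00, Sat 23:00] → after → no.
D [Thu 05:00, Sat 11:00] → after → no.
E [Tue 23:00, Fri 06:00] → after → no.
H [Thu 16:00, Sat 21:00] → after → no.
J [Mon 07:00, Mon 17:00] → before → no.
K [Fri 12:00, Sun 17:00] → after → no.
N [Tue 00:00, Wed 06:00] → contains → yes.
P [Wed 20:00, Sun 07:00] → after → no.
S [Fri 02:00, Sun 14:00] → after → no.
U [Mon 04:00, Thu 05:00] → contains → yes.
V [Wed 19:00, Fri 13:00] → after → no.
Result: N, U.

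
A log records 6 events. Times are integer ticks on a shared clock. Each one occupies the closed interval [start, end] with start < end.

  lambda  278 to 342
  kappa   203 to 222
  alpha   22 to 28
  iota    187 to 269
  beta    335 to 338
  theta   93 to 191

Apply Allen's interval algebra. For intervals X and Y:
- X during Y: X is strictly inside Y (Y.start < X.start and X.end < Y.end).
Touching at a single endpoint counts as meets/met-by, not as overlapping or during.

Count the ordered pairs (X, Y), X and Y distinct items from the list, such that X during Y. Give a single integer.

Checking all 30 ordered pairs for relation 'during'; matching pairs in alphabetical order:
(beta, lambda): beta during lambda ✓
(kappa, iota): kappa during iota ✓
Count: 2.

2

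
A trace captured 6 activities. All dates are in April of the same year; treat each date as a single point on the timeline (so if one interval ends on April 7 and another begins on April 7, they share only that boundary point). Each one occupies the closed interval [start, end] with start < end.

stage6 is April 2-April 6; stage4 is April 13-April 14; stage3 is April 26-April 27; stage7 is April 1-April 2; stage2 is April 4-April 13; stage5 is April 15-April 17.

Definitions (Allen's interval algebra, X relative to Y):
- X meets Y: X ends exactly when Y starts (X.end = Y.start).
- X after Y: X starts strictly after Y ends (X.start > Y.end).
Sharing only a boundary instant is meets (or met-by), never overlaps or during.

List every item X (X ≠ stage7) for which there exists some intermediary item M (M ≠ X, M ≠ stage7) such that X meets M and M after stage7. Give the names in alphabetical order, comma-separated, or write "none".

Target stage7 = [April 1, April 2].
Intermediaries M with M after stage7: stage2, stage3, stage4, stage5.
Via stage2 — items with X meets stage2: none.
Via stage3 — items with X meets stage3: none.
Via stage4 — items with X meets stage4: stage2.
Via stage5 — items with X meets stage5: none.
Union: stage2.

stage2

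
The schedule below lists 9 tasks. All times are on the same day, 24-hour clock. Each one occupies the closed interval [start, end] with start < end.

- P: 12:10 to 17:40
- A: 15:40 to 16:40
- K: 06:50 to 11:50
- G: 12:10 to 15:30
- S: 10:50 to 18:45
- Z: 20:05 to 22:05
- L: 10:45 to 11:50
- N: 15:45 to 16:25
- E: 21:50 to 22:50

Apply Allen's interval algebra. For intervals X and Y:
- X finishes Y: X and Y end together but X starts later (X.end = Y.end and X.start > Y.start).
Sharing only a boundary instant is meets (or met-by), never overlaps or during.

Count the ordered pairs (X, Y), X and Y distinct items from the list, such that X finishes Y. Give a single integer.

1

Checking all 72 ordered pairs for relation 'finishes'; matching pairs in alphabetical order:
(L, K): L finishes K ✓
Count: 1.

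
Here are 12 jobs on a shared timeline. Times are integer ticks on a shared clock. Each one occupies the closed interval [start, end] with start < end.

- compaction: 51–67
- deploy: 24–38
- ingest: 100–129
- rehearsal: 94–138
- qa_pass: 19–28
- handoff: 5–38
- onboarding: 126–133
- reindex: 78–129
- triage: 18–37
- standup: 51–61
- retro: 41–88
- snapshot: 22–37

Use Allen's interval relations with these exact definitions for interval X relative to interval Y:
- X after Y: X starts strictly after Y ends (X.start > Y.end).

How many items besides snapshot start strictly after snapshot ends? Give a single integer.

7

Target snapshot = [22, 37].
compaction [51, 67] → after → counts.
deploy [24, 38] → overlapped-by → no.
handoff [5, 38] → contains → no.
ingest [100, 129] → after → counts.
onboarding [126, 133] → after → counts.
qa_pass [19, 28] → overlaps → no.
rehearsal [94, 138] → after → counts.
reindex [78, 129] → after → counts.
retro [41, 88] → after → counts.
standup [51, 61] → after → counts.
triage [18, 37] → finished-by → no.
Total: 7.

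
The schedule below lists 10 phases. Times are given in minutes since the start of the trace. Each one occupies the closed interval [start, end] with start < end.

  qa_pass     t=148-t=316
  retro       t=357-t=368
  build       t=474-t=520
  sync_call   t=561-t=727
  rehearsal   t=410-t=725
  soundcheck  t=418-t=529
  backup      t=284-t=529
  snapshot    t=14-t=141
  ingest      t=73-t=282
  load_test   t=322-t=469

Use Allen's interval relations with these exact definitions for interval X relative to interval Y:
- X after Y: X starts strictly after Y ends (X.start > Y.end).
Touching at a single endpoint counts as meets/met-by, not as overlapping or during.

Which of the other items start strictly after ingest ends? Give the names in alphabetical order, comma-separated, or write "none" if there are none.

Target ingest = [t=73, t=282].
backup [t=284, t=529] → after → yes.
build [t=474, t=520] → after → yes.
load_test [t=322, t=469] → after → yes.
qa_pass [t=148, t=316] → overlapped-by → no.
rehearsal [t=410, t=725] → after → yes.
retro [t=357, t=368] → after → yes.
snapshot [t=14, t=141] → overlaps → no.
soundcheck [t=418, t=529] → after → yes.
sync_call [t=561, t=727] → after → yes.
Result: backup, build, load_test, rehearsal, retro, soundcheck, sync_call.

backup, build, load_test, rehearsal, retro, soundcheck, sync_call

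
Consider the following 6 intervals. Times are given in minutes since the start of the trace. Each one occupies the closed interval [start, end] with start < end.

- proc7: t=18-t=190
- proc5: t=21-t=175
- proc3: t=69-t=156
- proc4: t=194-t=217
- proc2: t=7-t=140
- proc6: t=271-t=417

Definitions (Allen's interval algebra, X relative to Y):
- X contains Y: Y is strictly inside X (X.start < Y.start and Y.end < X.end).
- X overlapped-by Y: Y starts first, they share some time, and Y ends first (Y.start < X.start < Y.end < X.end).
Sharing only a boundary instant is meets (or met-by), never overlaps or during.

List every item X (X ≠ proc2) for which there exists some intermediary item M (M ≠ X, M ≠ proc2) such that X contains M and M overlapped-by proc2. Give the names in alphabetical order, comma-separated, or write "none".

Target proc2 = [t=7, t=140].
Intermediaries M with M overlapped-by proc2: proc3, proc5, proc7.
Via proc3 — items with X contains proc3: proc5, proc7.
Via proc5 — items with X contains proc5: proc7.
Via proc7 — items with X contains proc7: none.
Union: proc5, proc7.

proc5, proc7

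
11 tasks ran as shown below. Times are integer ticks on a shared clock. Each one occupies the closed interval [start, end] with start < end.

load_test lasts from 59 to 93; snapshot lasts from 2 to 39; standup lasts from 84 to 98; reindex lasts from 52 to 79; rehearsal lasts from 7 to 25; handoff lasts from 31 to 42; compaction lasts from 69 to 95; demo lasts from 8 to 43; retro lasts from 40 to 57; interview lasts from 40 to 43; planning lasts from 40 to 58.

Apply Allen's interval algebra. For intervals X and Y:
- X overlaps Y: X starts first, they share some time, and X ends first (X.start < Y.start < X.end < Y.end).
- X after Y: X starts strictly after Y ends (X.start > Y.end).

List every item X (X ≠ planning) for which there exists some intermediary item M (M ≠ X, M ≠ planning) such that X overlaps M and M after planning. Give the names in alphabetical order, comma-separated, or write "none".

compaction, load_test, reindex

Target planning = [40, 58].
Intermediaries M with M after planning: compaction, load_test, standup.
Via compaction — items with X overlaps compaction: load_test, reindex.
Via load_test — items with X overlaps load_test: reindex.
Via standup — items with X overlaps standup: compaction, load_test.
Union: compaction, load_test, reindex.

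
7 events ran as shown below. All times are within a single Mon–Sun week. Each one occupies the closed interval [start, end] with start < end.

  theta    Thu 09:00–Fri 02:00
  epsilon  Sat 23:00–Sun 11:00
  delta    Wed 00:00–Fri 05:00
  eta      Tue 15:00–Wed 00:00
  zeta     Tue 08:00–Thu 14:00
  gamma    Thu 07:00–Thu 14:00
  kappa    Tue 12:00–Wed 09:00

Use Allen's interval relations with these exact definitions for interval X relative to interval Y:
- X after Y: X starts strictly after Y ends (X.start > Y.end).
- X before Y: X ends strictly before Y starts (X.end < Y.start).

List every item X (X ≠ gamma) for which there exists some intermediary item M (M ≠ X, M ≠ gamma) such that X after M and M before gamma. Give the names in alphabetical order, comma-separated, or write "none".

Target gamma = [Thu 07:00, Thu 14:00].
Intermediaries M with M before gamma: eta, kappa.
Via eta — items with X after eta: epsilon, theta.
Via kappa — items with X after kappa: epsilon, theta.
Union: epsilon, theta.

epsilon, theta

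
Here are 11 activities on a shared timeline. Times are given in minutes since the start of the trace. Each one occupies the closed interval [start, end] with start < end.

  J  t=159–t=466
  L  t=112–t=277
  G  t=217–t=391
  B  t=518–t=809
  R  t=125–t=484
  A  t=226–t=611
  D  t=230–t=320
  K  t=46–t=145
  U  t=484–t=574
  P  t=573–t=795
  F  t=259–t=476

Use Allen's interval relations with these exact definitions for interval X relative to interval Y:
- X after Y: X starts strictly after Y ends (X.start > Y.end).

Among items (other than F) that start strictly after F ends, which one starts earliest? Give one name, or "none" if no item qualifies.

Target F = [t=259, t=476].
A [t=226, t=611] → contains → excluded.
B [t=518, t=809] → after → candidate.
D [t=230, t=320] → overlaps → excluded.
G [t=217, t=391] → overlaps → excluded.
J [t=159, t=466] → overlaps → excluded.
K [t=46, t=145] → before → excluded.
L [t=112, t=277] → overlaps → excluded.
P [t=573, t=795] → after → candidate.
R [t=125, t=484] → contains → excluded.
U [t=484, t=574] → after → candidate.
Among candidates, earliest start is t=484 → U.

U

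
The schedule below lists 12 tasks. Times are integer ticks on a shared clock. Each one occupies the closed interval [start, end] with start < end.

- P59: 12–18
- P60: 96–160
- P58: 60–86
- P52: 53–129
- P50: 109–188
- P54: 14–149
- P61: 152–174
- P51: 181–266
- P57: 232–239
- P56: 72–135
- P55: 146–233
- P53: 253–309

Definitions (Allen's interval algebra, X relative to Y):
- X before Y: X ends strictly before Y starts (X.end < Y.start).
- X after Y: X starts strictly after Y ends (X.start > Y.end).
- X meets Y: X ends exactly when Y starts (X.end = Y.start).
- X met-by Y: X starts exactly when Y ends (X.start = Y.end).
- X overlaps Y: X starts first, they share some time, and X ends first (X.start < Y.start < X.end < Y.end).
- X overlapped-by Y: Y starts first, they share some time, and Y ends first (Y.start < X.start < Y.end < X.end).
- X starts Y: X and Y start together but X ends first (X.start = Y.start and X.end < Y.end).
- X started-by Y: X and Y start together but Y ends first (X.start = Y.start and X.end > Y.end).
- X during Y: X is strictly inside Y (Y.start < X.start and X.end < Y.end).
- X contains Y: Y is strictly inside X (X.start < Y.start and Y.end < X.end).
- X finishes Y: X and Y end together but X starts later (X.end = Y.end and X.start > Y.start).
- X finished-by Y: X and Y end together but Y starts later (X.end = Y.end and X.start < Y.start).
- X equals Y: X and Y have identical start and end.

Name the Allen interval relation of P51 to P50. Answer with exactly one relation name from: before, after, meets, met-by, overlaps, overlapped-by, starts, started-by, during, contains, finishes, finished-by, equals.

P51 = [181, 266]; P50 = [109, 188].
Compare endpoints: P51.start > P50.start, P51.start < P50.end, P51.end > P50.start, P51.end > P50.end.
That pattern is 'overlapped-by'.

overlapped-by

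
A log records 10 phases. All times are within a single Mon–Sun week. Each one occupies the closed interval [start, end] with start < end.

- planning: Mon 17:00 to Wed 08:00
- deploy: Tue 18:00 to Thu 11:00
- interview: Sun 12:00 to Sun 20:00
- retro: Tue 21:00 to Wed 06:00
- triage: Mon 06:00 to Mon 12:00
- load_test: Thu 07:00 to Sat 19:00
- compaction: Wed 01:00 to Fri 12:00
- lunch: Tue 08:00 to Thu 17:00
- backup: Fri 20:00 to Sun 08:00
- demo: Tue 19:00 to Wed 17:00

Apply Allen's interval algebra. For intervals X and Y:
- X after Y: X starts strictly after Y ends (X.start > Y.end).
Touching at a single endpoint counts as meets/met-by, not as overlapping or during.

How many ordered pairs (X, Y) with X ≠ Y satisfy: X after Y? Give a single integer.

26

Checking all 90 ordered pairs for relation 'after'; matching pairs in alphabetical order:
(backup, compaction): backup after compaction ✓
(backup, demo): backup after demo ✓
(backup, deploy): backup after deploy ✓
(backup, lunch): backup after lunch ✓
(backup, planning): backup after planning ✓
(backup, retro): backup after retro ✓
(backup, triage): backup after triage ✓
(compaction, triage): compaction after triage ✓
(demo, triage): demo after triage ✓
(deploy, triage): deploy after triage ✓
(interview, backup): interview after backup ✓
(interview, compaction): interview after compaction ✓
(interview, demo): interview after demo ✓
(interview, deploy): interview after deploy ✓
(interview, load_test): interview after load_test ✓
(interview, lunch): interview after lunch ✓
(interview, planning): interview after planning ✓
(interview, retro): interview after retro ✓
(interview, triage): interview after triage ✓
(load_test, demo): load_test after demo ✓
(load_test, planning): load_test after planning ✓
(load_test, retro): load_test after retro ✓
(load_test, triage): load_test after triage ✓
(lunch, triage): lunch after triage ✓
... plus 2 further pairs not listed.
Count: 26.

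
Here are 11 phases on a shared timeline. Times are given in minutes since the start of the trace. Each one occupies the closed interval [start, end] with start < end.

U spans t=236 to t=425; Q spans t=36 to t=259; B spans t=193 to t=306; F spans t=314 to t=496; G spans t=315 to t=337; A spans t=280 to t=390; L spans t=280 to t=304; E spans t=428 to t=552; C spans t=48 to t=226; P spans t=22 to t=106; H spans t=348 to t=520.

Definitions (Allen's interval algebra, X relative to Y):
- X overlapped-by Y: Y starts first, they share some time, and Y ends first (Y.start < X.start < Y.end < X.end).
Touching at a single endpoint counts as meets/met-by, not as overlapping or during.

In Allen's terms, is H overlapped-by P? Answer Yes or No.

No

H = [t=348, t=520], P = [t=22, t=106].
Actual relation of H to P: after.
Asked whether 'overlapped-by' holds → No.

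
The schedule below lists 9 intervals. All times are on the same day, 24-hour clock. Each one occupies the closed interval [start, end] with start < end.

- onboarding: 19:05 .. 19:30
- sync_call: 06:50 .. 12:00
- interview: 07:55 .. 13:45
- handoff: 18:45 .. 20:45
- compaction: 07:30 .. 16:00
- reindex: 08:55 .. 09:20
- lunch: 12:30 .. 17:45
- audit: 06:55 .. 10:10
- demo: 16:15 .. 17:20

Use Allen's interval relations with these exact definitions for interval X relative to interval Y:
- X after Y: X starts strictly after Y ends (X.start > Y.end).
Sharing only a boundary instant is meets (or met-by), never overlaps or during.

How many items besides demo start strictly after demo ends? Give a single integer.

Target demo = [16:15, 17:20].
audit [06:55, 10:10] → before → no.
compaction [07:30, 16:00] → before → no.
handoff [18:45, 20:45] → after → counts.
interview [07:55, 13:45] → before → no.
lunch [12:30, 17:45] → contains → no.
onboarding [19:05, 19:30] → after → counts.
reindex [08:55, 09:20] → before → no.
sync_call [06:50, 12:00] → before → no.
Total: 2.

2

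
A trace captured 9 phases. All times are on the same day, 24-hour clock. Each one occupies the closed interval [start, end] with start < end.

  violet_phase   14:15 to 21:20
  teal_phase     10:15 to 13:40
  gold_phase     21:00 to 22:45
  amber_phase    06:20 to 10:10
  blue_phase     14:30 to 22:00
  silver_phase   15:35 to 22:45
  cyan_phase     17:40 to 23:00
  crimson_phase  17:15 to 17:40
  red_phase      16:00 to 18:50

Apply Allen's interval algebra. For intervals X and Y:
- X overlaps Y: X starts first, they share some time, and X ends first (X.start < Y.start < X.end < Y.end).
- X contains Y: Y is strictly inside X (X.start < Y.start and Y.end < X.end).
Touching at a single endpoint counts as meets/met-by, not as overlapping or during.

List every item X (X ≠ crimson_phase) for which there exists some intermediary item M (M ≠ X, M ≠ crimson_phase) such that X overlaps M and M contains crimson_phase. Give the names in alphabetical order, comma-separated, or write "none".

Target crimson_phase = [17:15, 17:40].
Intermediaries M with M contains crimson_phase: blue_phase, red_phase, silver_phase, violet_phase.
Via blue_phase — items with X overlaps blue_phase: violet_phase.
Via red_phase — items with X overlaps red_phase: none.
Via silver_phase — items with X overlaps silver_phase: blue_phase, violet_phase.
Via violet_phase — items with X overlaps violet_phase: none.
Union: blue_phase, violet_phase.

blue_phase, violet_phase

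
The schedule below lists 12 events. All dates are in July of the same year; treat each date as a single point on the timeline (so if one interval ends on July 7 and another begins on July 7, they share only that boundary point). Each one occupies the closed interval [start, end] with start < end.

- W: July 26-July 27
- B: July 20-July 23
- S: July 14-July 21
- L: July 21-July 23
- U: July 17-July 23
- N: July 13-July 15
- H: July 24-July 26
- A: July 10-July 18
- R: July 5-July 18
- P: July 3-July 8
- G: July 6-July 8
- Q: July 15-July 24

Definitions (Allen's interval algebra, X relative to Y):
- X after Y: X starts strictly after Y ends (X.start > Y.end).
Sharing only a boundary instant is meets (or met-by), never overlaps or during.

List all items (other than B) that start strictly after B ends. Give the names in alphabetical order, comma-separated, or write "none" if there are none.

Target B = [July 20, July 23].
A [July 10, July 18] → before → no.
G [July 6, July 8] → before → no.
H [July 24, July 26] → after → yes.
L [July 21, July 23] → finishes → no.
N [July 13, July 15] → before → no.
P [July 3, July 8] → before → no.
Q [July 15, July 24] → contains → no.
R [July 5, July 18] → before → no.
S [July 14, July 21] → overlaps → no.
U [July 17, July 23] → finished-by → no.
W [July 26, July 27] → after → yes.
Result: H, W.

H, W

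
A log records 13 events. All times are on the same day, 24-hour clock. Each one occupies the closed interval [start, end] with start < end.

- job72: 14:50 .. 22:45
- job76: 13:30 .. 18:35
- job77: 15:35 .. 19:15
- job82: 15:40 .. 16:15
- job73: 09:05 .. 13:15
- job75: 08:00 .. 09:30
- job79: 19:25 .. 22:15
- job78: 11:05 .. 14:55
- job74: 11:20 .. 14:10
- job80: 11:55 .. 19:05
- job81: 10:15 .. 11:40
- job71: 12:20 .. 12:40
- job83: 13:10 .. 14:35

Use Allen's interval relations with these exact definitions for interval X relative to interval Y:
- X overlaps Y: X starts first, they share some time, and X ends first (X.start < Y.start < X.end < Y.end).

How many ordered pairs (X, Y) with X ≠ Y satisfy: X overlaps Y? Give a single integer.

Checking all 156 ordered pairs for relation 'overlaps'; matching pairs in alphabetical order:
(job73, job74): job73 overlaps job74 ✓
(job73, job78): job73 overlaps job78 ✓
(job73, job80): job73 overlaps job80 ✓
(job73, job83): job73 overlaps job83 ✓
(job74, job76): job74 overlaps job76 ✓
(job74, job80): job74 overlaps job80 ✓
(job74, job83): job74 overlaps job83 ✓
(job75, job73): job75 overlaps job73 ✓
(job76, job72): job76 overlaps job72 ✓
(job76, job77): job76 overlaps job77 ✓
(job78, job72): job78 overlaps job72 ✓
(job78, job76): job78 overlaps job76 ✓
(job78, job80): job78 overlaps job80 ✓
(job80, job72): job80 overlaps job72 ✓
(job80, job77): job80 overlaps job77 ✓
(job81, job74): job81 overlaps job74 ✓
(job81, job78): job81 overlaps job78 ✓
(job83, job76): job83 overlaps job76 ✓
Count: 18.

18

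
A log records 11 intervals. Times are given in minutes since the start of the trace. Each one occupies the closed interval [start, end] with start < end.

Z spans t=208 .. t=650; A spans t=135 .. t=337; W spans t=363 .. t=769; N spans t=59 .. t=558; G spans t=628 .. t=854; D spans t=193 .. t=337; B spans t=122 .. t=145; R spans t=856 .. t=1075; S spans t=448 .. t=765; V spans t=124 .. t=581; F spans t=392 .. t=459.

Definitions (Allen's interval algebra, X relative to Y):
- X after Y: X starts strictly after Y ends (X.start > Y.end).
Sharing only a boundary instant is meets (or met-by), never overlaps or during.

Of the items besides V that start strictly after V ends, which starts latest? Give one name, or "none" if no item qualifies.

R

Target V = [t=124, t=581].
A [t=135, t=337] → during → excluded.
B [t=122, t=145] → overlaps → excluded.
D [t=193, t=337] → during → excluded.
F [t=392, t=459] → during → excluded.
G [t=628, t=854] → after → candidate.
N [t=59, t=558] → overlaps → excluded.
R [t=856, t=1075] → after → candidate.
S [t=448, t=765] → overlapped-by → excluded.
W [t=363, t=769] → overlapped-by → excluded.
Z [t=208, t=650] → overlapped-by → excluded.
Among candidates, latest start is t=856 → R.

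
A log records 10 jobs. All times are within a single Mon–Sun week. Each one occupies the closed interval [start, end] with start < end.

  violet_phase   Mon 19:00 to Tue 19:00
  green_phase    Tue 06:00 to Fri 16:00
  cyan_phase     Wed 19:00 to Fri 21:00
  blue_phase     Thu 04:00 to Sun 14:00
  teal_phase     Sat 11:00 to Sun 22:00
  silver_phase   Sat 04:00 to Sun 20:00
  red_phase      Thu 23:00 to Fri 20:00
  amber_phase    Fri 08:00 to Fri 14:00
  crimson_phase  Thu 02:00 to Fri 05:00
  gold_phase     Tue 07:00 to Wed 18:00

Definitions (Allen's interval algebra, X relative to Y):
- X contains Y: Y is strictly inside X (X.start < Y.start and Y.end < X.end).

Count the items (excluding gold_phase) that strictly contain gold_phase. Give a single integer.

Target gold_phase = [Tue 07:00, Wed 18:00].
amber_phase [Fri 08:00, Fri 14:00] → after → no.
blue_phase [Thu 04:00, Sun 14:00] → after → no.
crimson_phase [Thu 02:00, Fri 05:00] → after → no.
cyan_phase [Wed 19:00, Fri 21:00] → after → no.
green_phase [Tue 06:00, Fri 16:00] → contains → counts.
red_phase [Thu 23:00, Fri 20:00] → after → no.
silver_phase [Sat 04:00, Sun 20:00] → after → no.
teal_phase [Sat 11:00, Sun 22:00] → after → no.
violet_phase [Mon 19:00, Tue 19:00] → overlaps → no.
Total: 1.

1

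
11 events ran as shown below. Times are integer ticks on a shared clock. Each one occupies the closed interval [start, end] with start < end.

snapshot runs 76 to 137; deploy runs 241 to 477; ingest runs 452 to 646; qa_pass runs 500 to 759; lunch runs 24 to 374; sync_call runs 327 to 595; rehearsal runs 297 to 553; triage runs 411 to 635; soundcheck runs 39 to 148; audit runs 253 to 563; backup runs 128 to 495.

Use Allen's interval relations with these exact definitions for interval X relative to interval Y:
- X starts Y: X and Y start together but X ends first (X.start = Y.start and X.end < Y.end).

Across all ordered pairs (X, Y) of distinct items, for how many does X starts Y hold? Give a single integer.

Checking all 110 ordered pairs for relation 'starts'; matching pairs in alphabetical order:
No pair satisfies it.
Count: 0.

0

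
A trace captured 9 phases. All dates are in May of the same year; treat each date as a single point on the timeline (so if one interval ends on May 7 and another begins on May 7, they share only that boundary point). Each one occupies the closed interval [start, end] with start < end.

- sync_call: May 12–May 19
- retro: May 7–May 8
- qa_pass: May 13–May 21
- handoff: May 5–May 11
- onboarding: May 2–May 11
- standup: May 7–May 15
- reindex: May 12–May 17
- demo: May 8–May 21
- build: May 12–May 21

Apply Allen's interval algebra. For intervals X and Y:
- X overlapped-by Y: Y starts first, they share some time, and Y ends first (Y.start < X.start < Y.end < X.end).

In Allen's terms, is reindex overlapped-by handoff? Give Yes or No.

No

reindex = [May 12, May 17], handoff = [May 5, May 11].
Actual relation of reindex to handoff: after.
Asked whether 'overlapped-by' holds → No.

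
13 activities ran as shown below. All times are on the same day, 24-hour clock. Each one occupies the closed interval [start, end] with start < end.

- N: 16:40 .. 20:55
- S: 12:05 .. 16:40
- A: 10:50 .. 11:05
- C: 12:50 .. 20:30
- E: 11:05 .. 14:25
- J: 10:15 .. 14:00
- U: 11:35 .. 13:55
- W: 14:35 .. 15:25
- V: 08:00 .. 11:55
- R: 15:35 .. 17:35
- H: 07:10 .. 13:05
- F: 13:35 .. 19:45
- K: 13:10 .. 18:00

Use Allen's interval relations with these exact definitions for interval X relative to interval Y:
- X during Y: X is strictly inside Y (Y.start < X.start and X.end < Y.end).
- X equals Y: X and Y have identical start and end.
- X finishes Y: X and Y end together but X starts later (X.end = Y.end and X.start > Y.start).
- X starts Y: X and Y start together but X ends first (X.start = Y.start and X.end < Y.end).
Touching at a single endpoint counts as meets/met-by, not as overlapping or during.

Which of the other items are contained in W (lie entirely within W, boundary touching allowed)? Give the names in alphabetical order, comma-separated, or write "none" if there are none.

Target W = [14:35, 15:25].
A [10:50, 11:05] → before → no.
C [12:50, 20:30] → contains → no.
E [11:05, 14:25] → before → no.
F [13:35, 19:45] → contains → no.
H [07:10, 13:05] → before → no.
J [10:15, 14:00] → before → no.
K [13:10, 18:00] → contains → no.
N [16:40, 20:55] → after → no.
R [15:35, 17:35] → after → no.
S [12:05, 16:40] → contains → no.
U [11:35, 13:55] → before → no.
V [08:00, 11:55] → before → no.
Result: none.

none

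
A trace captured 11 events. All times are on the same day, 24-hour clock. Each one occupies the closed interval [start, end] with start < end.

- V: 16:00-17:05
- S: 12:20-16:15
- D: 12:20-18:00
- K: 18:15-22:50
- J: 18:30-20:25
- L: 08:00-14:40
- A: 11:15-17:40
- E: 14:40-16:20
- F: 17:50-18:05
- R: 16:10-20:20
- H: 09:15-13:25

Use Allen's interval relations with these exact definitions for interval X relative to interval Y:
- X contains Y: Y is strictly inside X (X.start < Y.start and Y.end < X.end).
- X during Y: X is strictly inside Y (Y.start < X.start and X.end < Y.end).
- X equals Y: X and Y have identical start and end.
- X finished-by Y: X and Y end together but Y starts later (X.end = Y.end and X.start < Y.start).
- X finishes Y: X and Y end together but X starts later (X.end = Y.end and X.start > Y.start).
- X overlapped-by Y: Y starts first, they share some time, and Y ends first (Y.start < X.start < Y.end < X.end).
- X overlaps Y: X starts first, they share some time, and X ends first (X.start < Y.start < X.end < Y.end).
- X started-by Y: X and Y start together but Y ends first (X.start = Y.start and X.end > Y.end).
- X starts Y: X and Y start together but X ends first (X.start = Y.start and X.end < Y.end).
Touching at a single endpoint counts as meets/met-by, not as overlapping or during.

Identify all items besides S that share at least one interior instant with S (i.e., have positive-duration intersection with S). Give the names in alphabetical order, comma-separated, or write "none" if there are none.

Target S = [12:20, 16:15].
A [11:15, 17:40] → contains → yes.
D [12:20, 18:00] → started-by → yes.
E [14:40, 16:20] → overlapped-by → yes.
F [17:50, 18:05] → after → no.
H [09:15, 13:25] → overlaps → yes.
J [18:30, 20:25] → after → no.
K [18:15, 22:50] → after → no.
L [08:00, 14:40] → overlaps → yes.
R [16:10, 20:20] → overlapped-by → yes.
V [16:00, 17:05] → overlapped-by → yes.
Result: A, D, E, H, L, R, V.

A, D, E, H, L, R, V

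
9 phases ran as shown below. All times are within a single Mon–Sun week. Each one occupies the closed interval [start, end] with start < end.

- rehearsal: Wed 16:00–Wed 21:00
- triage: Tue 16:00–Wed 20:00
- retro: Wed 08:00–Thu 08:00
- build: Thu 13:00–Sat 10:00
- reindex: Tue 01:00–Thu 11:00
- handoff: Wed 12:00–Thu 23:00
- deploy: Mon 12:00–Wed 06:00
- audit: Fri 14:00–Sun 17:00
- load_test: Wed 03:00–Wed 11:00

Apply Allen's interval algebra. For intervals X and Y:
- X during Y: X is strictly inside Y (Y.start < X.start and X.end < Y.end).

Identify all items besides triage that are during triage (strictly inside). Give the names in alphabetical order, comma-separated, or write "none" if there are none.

Target triage = [Tue 16:00, Wed 20:00].
audit [Fri 14:00, Sun 17:00] → after → no.
build [Thu 13:00, Sat 10:00] → after → no.
deploy [Mon 12:00, Wed 06:00] → overlaps → no.
handoff [Wed 12:00, Thu 23:00] → overlapped-by → no.
load_test [Wed 03:00, Wed 11:00] → during → yes.
rehearsal [Wed 16:00, Wed 21:00] → overlapped-by → no.
reindex [Tue 01:00, Thu 11:00] → contains → no.
retro [Wed 08:00, Thu 08:00] → overlapped-by → no.
Result: load_test.

load_test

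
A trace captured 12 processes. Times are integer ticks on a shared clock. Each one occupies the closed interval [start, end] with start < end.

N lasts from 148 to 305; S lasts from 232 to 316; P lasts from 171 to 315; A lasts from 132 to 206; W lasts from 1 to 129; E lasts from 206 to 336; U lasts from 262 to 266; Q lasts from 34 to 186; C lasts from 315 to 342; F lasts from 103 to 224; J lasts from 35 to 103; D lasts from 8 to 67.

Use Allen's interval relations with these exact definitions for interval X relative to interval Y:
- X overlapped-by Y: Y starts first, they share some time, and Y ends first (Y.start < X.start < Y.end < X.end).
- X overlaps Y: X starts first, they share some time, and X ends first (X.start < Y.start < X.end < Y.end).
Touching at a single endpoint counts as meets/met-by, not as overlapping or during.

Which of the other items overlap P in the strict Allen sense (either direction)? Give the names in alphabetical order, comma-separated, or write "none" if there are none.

A, E, F, N, Q, S

Target P = [171, 315].
A [132, 206] → overlaps → yes.
C [315, 342] → met-by → no.
D [8, 67] → before → no.
E [206, 336] → overlapped-by → yes.
F [103, 224] → overlaps → yes.
J [35, 103] → before → no.
N [148, 305] → overlaps → yes.
Q [34, 186] → overlaps → yes.
S [232, 316] → overlapped-by → yes.
U [262, 266] → during → no.
W [1, 129] → before → no.
Result: A, E, F, N, Q, S.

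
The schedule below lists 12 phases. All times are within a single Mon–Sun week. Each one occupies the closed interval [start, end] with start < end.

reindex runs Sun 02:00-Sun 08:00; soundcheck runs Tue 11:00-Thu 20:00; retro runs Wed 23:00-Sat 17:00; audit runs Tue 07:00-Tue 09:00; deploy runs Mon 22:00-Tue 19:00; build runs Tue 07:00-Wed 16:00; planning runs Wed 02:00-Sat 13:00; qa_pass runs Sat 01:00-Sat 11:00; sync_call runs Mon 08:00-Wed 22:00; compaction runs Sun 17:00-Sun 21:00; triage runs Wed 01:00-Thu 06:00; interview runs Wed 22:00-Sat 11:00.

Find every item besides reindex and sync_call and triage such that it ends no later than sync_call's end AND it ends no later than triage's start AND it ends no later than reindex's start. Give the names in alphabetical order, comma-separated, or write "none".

audit, deploy

Conditions: its end is no later than sync_call's end (X.end <= Wed 22:00) AND its end is no later than triage's start (X.end <= Wed 01:00) AND its end is no later than reindex's start (X.end <= Sun 02:00).
audit: end Tue 09:00 <= Wed 22:00? ✓; end Tue 09:00 <= Wed 01:00? ✓; end Tue 09:00 <= Sun 02:00? ✓ → yes.
build: end Wed 16:00 <= Wed 22:00? ✓; end Wed 16:00 <= Wed 01:00? ✗; end Wed 16:00 <= Sun 02:00? ✓ → no.
compaction: end Sun 21:00 <= Wed 22:00? ✗; end Sun 21:00 <= Wed 01:00? ✗; end Sun 21:00 <= Sun 02:00? ✗ → no.
deploy: end Tue 19:00 <= Wed 22:00? ✓; end Tue 19:00 <= Wed 01:00? ✓; end Tue 19:00 <= Sun 02:00? ✓ → yes.
interview: end Sat 11:00 <= Wed 22:00? ✗; end Sat 11:00 <= Wed 01:00? ✗; end Sat 11:00 <= Sun 02:00? ✓ → no.
planning: end Sat 13:00 <= Wed 22:00? ✗; end Sat 13:00 <= Wed 01:00? ✗; end Sat 13:00 <= Sun 02:00? ✓ → no.
qa_pass: end Sat 11:00 <= Wed 22:00? ✗; end Sat 11:00 <= Wed 01:00? ✗; end Sat 11:00 <= Sun 02:00? ✓ → no.
retro: end Sat 17:00 <= Wed 22:00? ✗; end Sat 17:00 <= Wed 01:00? ✗; end Sat 17:00 <= Sun 02:00? ✓ → no.
soundcheck: end Thu 20:00 <= Wed 22:00? ✗; end Thu 20:00 <= Wed 01:00? ✗; end Thu 20:00 <= Sun 02:00? ✓ → no.
Result: audit, deploy.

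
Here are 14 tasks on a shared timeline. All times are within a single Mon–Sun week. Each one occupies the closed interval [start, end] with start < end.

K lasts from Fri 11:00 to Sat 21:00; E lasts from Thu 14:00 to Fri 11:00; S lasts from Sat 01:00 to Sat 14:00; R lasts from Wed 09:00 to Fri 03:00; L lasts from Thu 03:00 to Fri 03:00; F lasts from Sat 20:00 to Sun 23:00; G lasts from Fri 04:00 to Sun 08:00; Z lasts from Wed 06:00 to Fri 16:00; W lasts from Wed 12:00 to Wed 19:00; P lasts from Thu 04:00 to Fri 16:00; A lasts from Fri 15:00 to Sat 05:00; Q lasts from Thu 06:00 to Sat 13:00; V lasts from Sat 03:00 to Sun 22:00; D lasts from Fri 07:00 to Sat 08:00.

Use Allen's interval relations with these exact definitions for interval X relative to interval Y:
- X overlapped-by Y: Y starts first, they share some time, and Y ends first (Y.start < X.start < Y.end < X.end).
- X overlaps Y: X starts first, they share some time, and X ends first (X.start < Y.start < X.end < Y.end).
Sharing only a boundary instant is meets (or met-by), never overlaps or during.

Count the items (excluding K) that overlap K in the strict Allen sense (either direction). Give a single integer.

Target K = [Fri 11:00, Sat 21:00].
A [Fri 15:00, Sat 05:00] → during → no.
D [Fri 07:00, Sat 08:00] → overlaps → counts.
E [Thu 14:00, Fri 11:00] → meets → no.
F [Sat 20:00, Sun 23:00] → overlapped-by → counts.
G [Fri 04:00, Sun 08:00] → contains → no.
L [Thu 03:00, Fri 03:00] → before → no.
P [Thu 04:00, Fri 16:00] → overlaps → counts.
Q [Thu 06:00, Sat 13:00] → overlaps → counts.
R [Wed 09:00, Fri 03:00] → before → no.
S [Sat 01:00, Sat 14:00] → during → no.
V [Sat 03:00, Sun 22:00] → overlapped-by → counts.
W [Wed 12:00, Wed 19:00] → before → no.
Z [Wed 06:00, Fri 16:00] → overlaps → counts.
Total: 6.

6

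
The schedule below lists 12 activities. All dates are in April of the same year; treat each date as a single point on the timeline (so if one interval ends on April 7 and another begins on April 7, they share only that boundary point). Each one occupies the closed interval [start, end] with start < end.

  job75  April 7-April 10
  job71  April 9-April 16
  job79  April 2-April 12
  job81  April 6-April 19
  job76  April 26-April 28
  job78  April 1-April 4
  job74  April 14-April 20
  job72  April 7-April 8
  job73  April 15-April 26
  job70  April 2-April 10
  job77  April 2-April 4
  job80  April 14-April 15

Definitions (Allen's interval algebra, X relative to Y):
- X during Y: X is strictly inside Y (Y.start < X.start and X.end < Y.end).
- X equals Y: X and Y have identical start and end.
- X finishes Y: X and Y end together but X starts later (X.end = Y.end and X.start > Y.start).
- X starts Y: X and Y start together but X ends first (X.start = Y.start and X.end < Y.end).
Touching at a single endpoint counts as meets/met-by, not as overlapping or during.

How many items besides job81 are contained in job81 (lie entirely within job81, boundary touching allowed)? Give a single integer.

4

Target job81 = [April 6, April 19].
job70 [April 2, April 10] → overlaps → no.
job71 [April 9, April 16] → during → counts.
job72 [April 7, April 8] → during → counts.
job73 [April 15, April 26] → overlapped-by → no.
job74 [April 14, April 20] → overlapped-by → no.
job75 [April 7, April 10] → during → counts.
job76 [April 26, April 28] → after → no.
job77 [April 2, April 4] → before → no.
job78 [April 1, April 4] → before → no.
job79 [April 2, April 12] → overlaps → no.
job80 [April 14, April 15] → during → counts.
Total: 4.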